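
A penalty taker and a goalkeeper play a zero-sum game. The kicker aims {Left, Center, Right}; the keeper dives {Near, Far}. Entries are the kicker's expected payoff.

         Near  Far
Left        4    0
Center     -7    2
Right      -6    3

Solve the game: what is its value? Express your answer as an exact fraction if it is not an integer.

12/13

Row minima: Left → 0, Center → -7, Right → -6; maximin = 0.
Column maxima: Near → 4, Far → 3; minimax = 3.
0 ≠ 3, so there is no saddle point; optimal play is mixed.
Center is strictly dominated by Right, so the kicker never plays it.
On the remaining 2×2 (Left, Right vs Near, Far):
Let the kicker play Left with probability p. Expected payoff against Near: 4p + (-6)(1−p) = 10p − 6; against Far: 0p + 3(1−p) = −3p + 3.
Setting these equal: 10p − 6 = −3p + 3 ⇒ 13p = 9 ⇒ p = 9/13, and the value is (10)·(9/13) − 6 = 12/13.
For the keeper: with q = P(Near), equating Left's and Right's payoffs gives 4q = −9q + 3 ⇒ q = 3/13.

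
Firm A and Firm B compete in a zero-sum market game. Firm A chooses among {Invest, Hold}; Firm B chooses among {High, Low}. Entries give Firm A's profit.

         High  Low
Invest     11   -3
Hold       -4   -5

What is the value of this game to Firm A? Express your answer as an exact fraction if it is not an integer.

Row minima: Invest → -3, Hold → -5; maximin = -3.
Column maxima: High → 11, Low → -3; minimax = -3.
Since maximin = minimax = -3, there is a saddle point and the value is -3.

-3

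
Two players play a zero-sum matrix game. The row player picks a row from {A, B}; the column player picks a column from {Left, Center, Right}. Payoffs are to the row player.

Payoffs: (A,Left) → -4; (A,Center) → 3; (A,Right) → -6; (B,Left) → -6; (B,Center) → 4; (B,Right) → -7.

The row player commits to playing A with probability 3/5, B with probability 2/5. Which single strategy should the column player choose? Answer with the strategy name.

Right

If the column player plays Left, the row player's expected payoff is (3/5)·(-4) + (2/5)·(-6) = -24/5.
If the column player plays Center, the row player's expected payoff is (3/5)·3 + (2/5)·4 = 17/5.
If the column player plays Right, the row player's expected payoff is (3/5)·(-6) + (2/5)·(-7) = -32/5.
The column player minimizes the row player's payoff; the smallest is -32/5, so the best response is Right.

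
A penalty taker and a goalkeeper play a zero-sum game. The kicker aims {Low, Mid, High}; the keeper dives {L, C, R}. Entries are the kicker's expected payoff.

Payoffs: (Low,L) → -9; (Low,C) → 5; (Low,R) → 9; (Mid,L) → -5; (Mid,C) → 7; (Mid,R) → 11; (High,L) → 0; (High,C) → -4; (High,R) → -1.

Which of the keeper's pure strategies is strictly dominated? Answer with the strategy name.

R

C holds the kicker's payoff strictly below R in every row: 5 < 9, 7 < 11, -4 < -1.
So R is strictly dominated for the keeper.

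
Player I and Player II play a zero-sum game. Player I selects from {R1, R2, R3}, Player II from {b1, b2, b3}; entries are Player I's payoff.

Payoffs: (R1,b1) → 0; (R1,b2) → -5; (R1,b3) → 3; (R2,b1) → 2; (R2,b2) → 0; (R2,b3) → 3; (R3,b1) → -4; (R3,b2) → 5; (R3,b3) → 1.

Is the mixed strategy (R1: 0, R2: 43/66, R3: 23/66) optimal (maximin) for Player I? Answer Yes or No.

No

Against b1 this mix gives (43/66)·2 + (23/66)·(-4) = -1/11.
Against b2 this mix gives (43/66)·0 + (23/66)·5 = 115/66.
Against b3 this mix gives (43/66)·3 + (23/66)·1 = 76/33.
Player II will play b1, holding Player I to -1/11. Shifting weight toward the row that does better against b1 would raise this floor (the equalizing mix achieves 10/11 against both b1 and b2), so the proposed strategy is not optimal.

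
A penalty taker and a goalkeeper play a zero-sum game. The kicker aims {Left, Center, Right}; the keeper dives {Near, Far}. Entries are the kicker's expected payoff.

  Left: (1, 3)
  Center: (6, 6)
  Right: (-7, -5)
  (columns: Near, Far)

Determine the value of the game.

6

Row minima: Left → 1, Center → 6, Right → -7; maximin = 6.
Column maxima: Near → 6, Far → 6; minimax = 6.
Since maximin = minimax = 6, there is a saddle point and the value is 6.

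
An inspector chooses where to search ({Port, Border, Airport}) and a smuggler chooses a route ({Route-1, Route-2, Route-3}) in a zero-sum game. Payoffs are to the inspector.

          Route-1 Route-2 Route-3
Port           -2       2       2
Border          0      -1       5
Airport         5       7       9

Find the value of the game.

5

Row minima: Port → -2, Border → -1, Airport → 5; maximin = 5.
Column maxima: Route-1 → 5, Route-2 → 7, Route-3 → 9; minimax = 5.
Since maximin = minimax = 5, there is a saddle point and the value is 5.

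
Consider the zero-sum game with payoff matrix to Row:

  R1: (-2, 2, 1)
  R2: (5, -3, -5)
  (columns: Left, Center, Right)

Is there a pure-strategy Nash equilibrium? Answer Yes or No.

No

Row minima: R1 → -2, R2 → -5; maximin = -2.
Column maxima: Left → 5, Center → 2, Right → 1; minimax = 1.
-2 ≠ 1, so no pure-strategy equilibrium exists.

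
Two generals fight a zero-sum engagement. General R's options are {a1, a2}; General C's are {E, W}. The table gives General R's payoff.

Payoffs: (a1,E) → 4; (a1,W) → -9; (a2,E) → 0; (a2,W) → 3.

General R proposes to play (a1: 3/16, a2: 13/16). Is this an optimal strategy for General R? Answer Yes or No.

Yes

Against E this mix gives (3/16)·4 + (13/16)·0 = 3/4.
Against W this mix gives (3/16)·(-9) + (13/16)·3 = 3/4.
All of General C's active replies (E, W) yield 3/4, and no column does worse for General R. The mix makes General C indifferent and guarantees 3/4, so it is optimal.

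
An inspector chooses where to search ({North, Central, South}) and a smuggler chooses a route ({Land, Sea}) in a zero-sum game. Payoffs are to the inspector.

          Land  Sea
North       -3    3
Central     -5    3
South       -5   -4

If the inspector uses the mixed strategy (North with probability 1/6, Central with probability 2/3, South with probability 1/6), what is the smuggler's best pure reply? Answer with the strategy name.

If the smuggler plays Land, the inspector's expected payoff is (1/6)·(-3) + (2/3)·(-5) + (1/6)·(-5) = -14/3.
If the smuggler plays Sea, the inspector's expected payoff is (1/6)·3 + (2/3)·3 + (1/6)·(-4) = 11/6.
The smuggler minimizes the inspector's payoff; the smallest is -14/3, so the best response is Land.

Land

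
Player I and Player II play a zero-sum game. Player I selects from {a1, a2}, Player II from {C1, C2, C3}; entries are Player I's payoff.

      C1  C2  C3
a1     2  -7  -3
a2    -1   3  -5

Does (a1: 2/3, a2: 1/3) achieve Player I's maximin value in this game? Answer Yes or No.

Yes

Against C1 this mix gives (2/3)·2 + (1/3)·(-1) = 1.
Against C2 this mix gives (2/3)·(-7) + (1/3)·3 = -11/3.
Against C3 this mix gives (2/3)·(-3) + (1/3)·(-5) = -11/3.
All of Player II's active replies (C2, C3) yield -11/3, and no column does worse for Player I. The mix makes Player II indifferent and guarantees -11/3, so it is optimal.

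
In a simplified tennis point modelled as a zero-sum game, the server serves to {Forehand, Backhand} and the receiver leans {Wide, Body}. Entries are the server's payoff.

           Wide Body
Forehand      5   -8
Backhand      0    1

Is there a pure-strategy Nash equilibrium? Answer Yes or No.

Row minima: Forehand → -8, Backhand → 0; maximin = 0.
Column maxima: Wide → 5, Body → 1; minimax = 1.
0 ≠ 1, so no pure-strategy equilibrium exists.

No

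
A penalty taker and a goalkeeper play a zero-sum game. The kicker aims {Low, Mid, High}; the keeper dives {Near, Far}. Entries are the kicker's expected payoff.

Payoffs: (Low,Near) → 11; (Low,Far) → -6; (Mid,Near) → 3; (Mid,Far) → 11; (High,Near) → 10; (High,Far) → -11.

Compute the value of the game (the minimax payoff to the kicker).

Row minima: Low → -6, Mid → 3, High → -11; maximin = 3.
Column maxima: Near → 11, Far → 11; minimax = 11.
3 ≠ 11, so there is no saddle point; optimal play is mixed.
High is strictly dominated by Low, so the kicker never plays it.
On the remaining 2×2 (Low, Mid vs Near, Far):
Let the kicker play Low with probability p. Expected payoff against Near: 11p + 3(1−p) = 8p + 3; against Far: (-6)p + 11(1−p) = −17p + 11.
Setting these equal: 8p + 3 = −17p + 11 ⇒ 25p = 8 ⇒ p = 8/25, and the value is (8)·(8/25) + 3 = 139/25.
For the keeper: with q = P(Near), equating Low's and Mid's payoffs gives 17q − 6 = −8q + 11 ⇒ q = 17/25.

139/25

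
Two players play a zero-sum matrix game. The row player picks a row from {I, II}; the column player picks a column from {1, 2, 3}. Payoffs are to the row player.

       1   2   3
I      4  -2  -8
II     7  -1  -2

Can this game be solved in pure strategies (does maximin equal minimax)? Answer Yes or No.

Yes

Row minima: I → -8, II → -2; maximin = -2.
Column maxima: 1 → 7, 2 → -1, 3 → -2; minimax = -2.
maximin = minimax = -2, so a saddle point exists.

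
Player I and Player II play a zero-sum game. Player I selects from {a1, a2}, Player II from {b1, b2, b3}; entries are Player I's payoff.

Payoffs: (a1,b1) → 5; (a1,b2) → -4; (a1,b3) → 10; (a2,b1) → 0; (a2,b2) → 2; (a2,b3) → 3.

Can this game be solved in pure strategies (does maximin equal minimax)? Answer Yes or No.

No

Row minima: a1 → -4, a2 → 0; maximin = 0.
Column maxima: b1 → 5, b2 → 2, b3 → 10; minimax = 2.
0 ≠ 2, so no pure-strategy equilibrium exists.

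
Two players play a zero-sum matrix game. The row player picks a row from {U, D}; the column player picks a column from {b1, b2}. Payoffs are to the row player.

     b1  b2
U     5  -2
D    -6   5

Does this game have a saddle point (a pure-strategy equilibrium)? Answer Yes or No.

No

Row minima: U → -2, D → -6; maximin = -2.
Column maxima: b1 → 5, b2 → 5; minimax = 5.
-2 ≠ 5, so no pure-strategy equilibrium exists.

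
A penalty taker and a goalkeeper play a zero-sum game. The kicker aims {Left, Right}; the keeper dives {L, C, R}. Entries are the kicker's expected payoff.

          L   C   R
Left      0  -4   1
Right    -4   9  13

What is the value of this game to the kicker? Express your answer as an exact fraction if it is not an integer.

-16/17

Row minima: Left → -4, Right → -4; maximin = -4.
Column maxima: L → 0, C → 9, R → 13; minimax = 0.
-4 ≠ 0, so there is no saddle point; optimal play is mixed.
R is strictly dominated by L (it gives the kicker strictly more in every row), so the keeper never plays it.
On the remaining 2×2 (Left, Right vs L, C):
Let the kicker play Left with probability p. Expected payoff against L: 0p + (-4)(1−p) = 4p − 4; against C: (-4)p + 9(1−p) = −13p + 9.
Setting these equal: 4p − 4 = −13p + 9 ⇒ 17p = 13 ⇒ p = 13/17, and the value is (4)·(13/17) − 4 = -16/17.
For the keeper: with q = P(L), equating Left's and Right's payoffs gives 4q − 4 = −13q + 9 ⇒ q = 13/17.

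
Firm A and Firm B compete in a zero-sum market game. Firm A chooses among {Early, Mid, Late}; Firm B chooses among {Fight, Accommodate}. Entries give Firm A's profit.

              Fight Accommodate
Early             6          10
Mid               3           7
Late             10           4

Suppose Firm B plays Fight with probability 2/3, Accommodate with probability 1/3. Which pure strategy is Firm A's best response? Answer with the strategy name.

Expected payoff of Early: (2/3)·6 + (1/3)·10 = 22/3.
Expected payoff of Mid: (2/3)·3 + (1/3)·7 = 13/3.
Expected payoff of Late: (2/3)·10 + (1/3)·4 = 8.
The largest is 8, so Firm A's best response is Late.

Late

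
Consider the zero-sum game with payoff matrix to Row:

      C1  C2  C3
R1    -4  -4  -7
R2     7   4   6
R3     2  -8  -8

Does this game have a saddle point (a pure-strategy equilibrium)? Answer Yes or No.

Yes

Row minima: R1 → -7, R2 → 4, R3 → -8; maximin = 4.
Column maxima: C1 → 7, C2 → 4, C3 → 6; minimax = 4.
maximin = minimax = 4, so a saddle point exists.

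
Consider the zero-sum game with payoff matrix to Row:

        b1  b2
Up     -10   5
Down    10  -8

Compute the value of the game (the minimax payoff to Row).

Row minima: Up → -10, Down → -8; maximin = -8.
Column maxima: b1 → 10, b2 → 5; minimax = 5.
-8 ≠ 5, so there is no saddle point; optimal play is mixed.
Let Row play Up with probability p. Expected payoff against b1: (-10)p + 10(1−p) = −20p + 10; against b2: 5p + (-8)(1−p) = 13p − 8.
Setting these equal: −20p + 10 = 13p − 8 ⇒ −33p = -18 ⇒ p = 6/11, and the value is (-20)·(6/11) + 10 = -10/11.
For Column: with q = P(b1), equating Up's and Down's payoffs gives −15q + 5 = 18q − 8 ⇒ q = 13/33.

-10/11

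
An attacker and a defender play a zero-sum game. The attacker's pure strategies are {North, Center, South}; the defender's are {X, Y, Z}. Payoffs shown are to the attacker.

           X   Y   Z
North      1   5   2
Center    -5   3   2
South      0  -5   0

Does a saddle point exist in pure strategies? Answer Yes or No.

Yes

Row minima: North → 1, Center → -5, South → -5; maximin = 1.
Column maxima: X → 1, Y → 5, Z → 2; minimax = 1.
maximin = minimax = 1, so a saddle point exists.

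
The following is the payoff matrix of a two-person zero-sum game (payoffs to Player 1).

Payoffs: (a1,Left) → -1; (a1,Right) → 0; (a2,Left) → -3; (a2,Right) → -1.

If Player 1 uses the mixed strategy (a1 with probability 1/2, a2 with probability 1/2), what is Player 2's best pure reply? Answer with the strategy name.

If Player 2 plays Left, Player 1's expected payoff is (1/2)·(-1) + (1/2)·(-3) = -2.
If Player 2 plays Right, Player 1's expected payoff is (1/2)·0 + (1/2)·(-1) = -1/2.
Player 2 minimizes Player 1's payoff; the smallest is -2, so the best response is Left.

Left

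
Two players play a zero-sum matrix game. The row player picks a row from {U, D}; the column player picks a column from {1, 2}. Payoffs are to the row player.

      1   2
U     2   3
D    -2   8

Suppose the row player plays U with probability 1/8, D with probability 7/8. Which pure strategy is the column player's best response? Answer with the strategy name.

1

If the column player plays 1, the row player's expected payoff is (1/8)·2 + (7/8)·(-2) = -3/2.
If the column player plays 2, the row player's expected payoff is (1/8)·3 + (7/8)·8 = 59/8.
The column player minimizes the row player's payoff; the smallest is -3/2, so the best response is 1.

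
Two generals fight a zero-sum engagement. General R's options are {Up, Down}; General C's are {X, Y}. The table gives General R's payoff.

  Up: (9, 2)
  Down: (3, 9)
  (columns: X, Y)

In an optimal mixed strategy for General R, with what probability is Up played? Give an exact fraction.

Row minima: Up → 2, Down → 3; maximin = 3.
Column maxima: X → 9, Y → 9; minimax = 9.
3 ≠ 9, so there is no saddle point; optimal play is mixed.
Let General R play Up with probability p. Expected payoff against X: 9p + 3(1−p) = 6p + 3; against Y: 2p + 9(1−p) = −7p + 9.
Setting these equal: 6p + 3 = −7p + 9 ⇒ 13p = 6 ⇒ p = 6/13, and the value is (6)·(6/13) + 3 = 75/13.
For General C: with q = P(X), equating Up's and Down's payoffs gives 7q + 2 = −6q + 9 ⇒ q = 7/13.

6/13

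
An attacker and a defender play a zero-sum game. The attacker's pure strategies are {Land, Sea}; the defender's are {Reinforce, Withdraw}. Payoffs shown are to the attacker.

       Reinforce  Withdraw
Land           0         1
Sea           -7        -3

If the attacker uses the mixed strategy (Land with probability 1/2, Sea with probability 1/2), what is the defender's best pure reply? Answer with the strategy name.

Reinforce

If the defender plays Reinforce, the attacker's expected payoff is (1/2)·0 + (1/2)·(-7) = -7/2.
If the defender plays Withdraw, the attacker's expected payoff is (1/2)·1 + (1/2)·(-3) = -1.
The defender minimizes the attacker's payoff; the smallest is -7/2, so the best response is Reinforce.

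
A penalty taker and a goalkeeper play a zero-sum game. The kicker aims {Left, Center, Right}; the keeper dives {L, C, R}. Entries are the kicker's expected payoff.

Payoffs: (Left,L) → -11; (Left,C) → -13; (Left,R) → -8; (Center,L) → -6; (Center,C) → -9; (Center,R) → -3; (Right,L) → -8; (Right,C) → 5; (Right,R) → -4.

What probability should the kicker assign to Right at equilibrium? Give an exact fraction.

3/16

Row minima: Left → -13, Center → -9, Right → -8; maximin = -8.
Column maxima: L → -6, C → 5, R → -3; minimax = -6.
-8 ≠ -6, so there is no saddle point; optimal play is mixed.
Left is strictly dominated by Center, so the kicker never plays it.
R is strictly dominated by L (it gives the kicker strictly more in every row), so the keeper never plays it.
On the remaining 2×2 (Center, Right vs L, C):
Let the kicker play Center with probability p. Expected payoff against L: (-6)p + (-8)(1−p) = 2p − 8; against C: (-9)p + 5(1−p) = −14p + 5.
Setting these equal: 2p − 8 = −14p + 5 ⇒ 16p = 13 ⇒ p = 13/16, and the value is (2)·(13/16) − 8 = -51/8.
For the keeper: with q = P(L), equating Center's and Right's payoffs gives 3q − 9 = −13q + 5 ⇒ q = 7/8.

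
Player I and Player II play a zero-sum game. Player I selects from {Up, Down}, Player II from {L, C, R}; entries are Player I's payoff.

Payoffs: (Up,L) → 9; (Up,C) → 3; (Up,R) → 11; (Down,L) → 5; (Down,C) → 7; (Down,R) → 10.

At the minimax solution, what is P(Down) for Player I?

Row minima: Up → 3, Down → 5; maximin = 5.
Column maxima: L → 9, C → 7, R → 11; minimax = 7.
5 ≠ 7, so there is no saddle point; optimal play is mixed.
R is strictly dominated by L (it gives Player I strictly more in every row), so Player II never plays it.
On the remaining 2×2 (Up, Down vs L, C):
Let Player I play Up with probability p. Expected payoff against L: 9p + 5(1−p) = 4p + 5; against C: 3p + 7(1−p) = −4p + 7.
Setting these equal: 4p + 5 = −4p + 7 ⇒ 8p = 2 ⇒ p = 1/4, and the value is (4)·(1/4) + 5 = 6.
For Player II: with q = P(L), equating Up's and Down's payoffs gives 6q + 3 = −2q + 7 ⇒ q = 1/2.

3/4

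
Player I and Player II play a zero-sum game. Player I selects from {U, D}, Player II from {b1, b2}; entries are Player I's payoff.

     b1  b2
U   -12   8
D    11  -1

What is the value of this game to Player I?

19/8

Row minima: U → -12, D → -1; maximin = -1.
Column maxima: b1 → 11, b2 → 8; minimax = 8.
-1 ≠ 8, so there is no saddle point; optimal play is mixed.
Let Player I play U with probability p. Expected payoff against b1: (-12)p + 11(1−p) = −23p + 11; against b2: 8p + (-1)(1−p) = 9p − 1.
Setting these equal: −23p + 11 = 9p − 1 ⇒ −32p = -12 ⇒ p = 3/8, and the value is (-23)·(3/8) + 11 = 19/8.
For Player II: with q = P(b1), equating U's and D's payoffs gives −20q + 8 = 12q − 1 ⇒ q = 9/32.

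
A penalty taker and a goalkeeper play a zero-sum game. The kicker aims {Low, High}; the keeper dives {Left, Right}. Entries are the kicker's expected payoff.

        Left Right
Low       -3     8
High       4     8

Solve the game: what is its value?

Row minima: Low → -3, High → 4; maximin = 4.
Column maxima: Left → 4, Right → 8; minimax = 4.
Since maximin = minimax = 4, there is a saddle point and the value is 4.

4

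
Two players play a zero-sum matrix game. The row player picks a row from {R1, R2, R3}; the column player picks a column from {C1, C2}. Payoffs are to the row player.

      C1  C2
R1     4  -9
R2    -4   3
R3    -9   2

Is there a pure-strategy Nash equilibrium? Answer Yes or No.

Row minima: R1 → -9, R2 → -4, R3 → -9; maximin = -4.
Column maxima: C1 → 4, C2 → 3; minimax = 3.
-4 ≠ 3, so no pure-strategy equilibrium exists.

No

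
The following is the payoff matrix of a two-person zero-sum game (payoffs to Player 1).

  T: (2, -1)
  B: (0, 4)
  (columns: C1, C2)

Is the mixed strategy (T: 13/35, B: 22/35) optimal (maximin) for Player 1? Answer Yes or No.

No

Against C1 this mix gives (13/35)·2 + (22/35)·0 = 26/35.
Against C2 this mix gives (13/35)·(-1) + (22/35)·4 = 15/7.
Player 2 will play C1, holding Player 1 to 26/35. Shifting weight toward the row that does better against C1 would raise this floor (the equalizing mix achieves 8/7 against both C1 and C2), so the proposed strategy is not optimal.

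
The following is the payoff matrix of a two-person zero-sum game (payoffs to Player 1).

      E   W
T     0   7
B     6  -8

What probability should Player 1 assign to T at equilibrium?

2/3

Row minima: T → 0, B → -8; maximin = 0.
Column maxima: E → 6, W → 7; minimax = 6.
0 ≠ 6, so there is no saddle point; optimal play is mixed.
Let Player 1 play T with probability p. Expected payoff against E: 0p + 6(1−p) = −6p + 6; against W: 7p + (-8)(1−p) = 15p − 8.
Setting these equal: −6p + 6 = 15p − 8 ⇒ −21p = -14 ⇒ p = 2/3, and the value is (-6)·(2/3) + 6 = 2.
For Player 2: with q = P(E), equating T's and B's payoffs gives −7q + 7 = 14q − 8 ⇒ q = 5/7.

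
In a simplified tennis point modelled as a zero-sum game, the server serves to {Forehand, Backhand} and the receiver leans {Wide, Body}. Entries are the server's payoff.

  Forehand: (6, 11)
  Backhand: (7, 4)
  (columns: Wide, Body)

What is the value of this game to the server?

53/8

Row minima: Forehand → 6, Backhand → 4; maximin = 6.
Column maxima: Wide → 7, Body → 11; minimax = 7.
6 ≠ 7, so there is no saddle point; optimal play is mixed.
Let the server play Forehand with probability p. Expected payoff against Wide: 6p + 7(1−p) = −p + 7; against Body: 11p + 4(1−p) = 7p + 4.
Setting these equal: −p + 7 = 7p + 4 ⇒ −8p = -3 ⇒ p = 3/8, and the value is (-1)·(3/8) + 7 = 53/8.
For the receiver: with q = P(Wide), equating Forehand's and Backhand's payoffs gives −5q + 11 = 3q + 4 ⇒ q = 7/8.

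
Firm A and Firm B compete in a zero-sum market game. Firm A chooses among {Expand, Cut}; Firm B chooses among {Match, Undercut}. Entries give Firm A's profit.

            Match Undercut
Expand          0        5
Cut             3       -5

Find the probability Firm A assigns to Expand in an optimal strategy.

Row minima: Expand → 0, Cut → -5; maximin = 0.
Column maxima: Match → 3, Undercut → 5; minimax = 3.
0 ≠ 3, so there is no saddle point; optimal play is mixed.
Let Firm A play Expand with probability p. Expected payoff against Match: 0p + 3(1−p) = −3p + 3; against Undercut: 5p + (-5)(1−p) = 10p − 5.
Setting these equal: −3p + 3 = 10p − 5 ⇒ −13p = -8 ⇒ p = 8/13, and the value is (-3)·(8/13) + 3 = 15/13.
For Firm B: with q = P(Match), equating Expand's and Cut's payoffs gives −5q + 5 = 8q − 5 ⇒ q = 10/13.

8/13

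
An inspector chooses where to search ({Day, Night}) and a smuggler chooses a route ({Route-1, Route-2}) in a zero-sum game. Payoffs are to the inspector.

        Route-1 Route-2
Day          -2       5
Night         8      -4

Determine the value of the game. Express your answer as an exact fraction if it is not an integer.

Row minima: Day → -2, Night → -4; maximin = -2.
Column maxima: Route-1 → 8, Route-2 → 5; minimax = 5.
-2 ≠ 5, so there is no saddle point; optimal play is mixed.
Let the inspector play Day with probability p. Expected payoff against Route-1: (-2)p + 8(1−p) = −10p + 8; against Route-2: 5p + (-4)(1−p) = 9p − 4.
Setting these equal: −10p + 8 = 9p − 4 ⇒ −19p = -12 ⇒ p = 12/19, and the value is (-10)·(12/19) + 8 = 32/19.
For the smuggler: with q = P(Route-1), equating Day's and Night's payoffs gives −7q + 5 = 12q − 4 ⇒ q = 9/19.

32/19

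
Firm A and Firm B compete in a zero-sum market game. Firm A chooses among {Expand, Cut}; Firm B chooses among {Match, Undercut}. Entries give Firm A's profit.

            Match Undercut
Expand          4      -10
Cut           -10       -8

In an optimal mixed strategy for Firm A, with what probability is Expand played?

1/8

Row minima: Expand → -10, Cut → -10; maximin = -10.
Column maxima: Match → 4, Undercut → -8; minimax = -8.
-10 ≠ -8, so there is no saddle point; optimal play is mixed.
Let Firm A play Expand with probability p. Expected payoff against Match: 4p + (-10)(1−p) = 14p − 10; against Undercut: (-10)p + (-8)(1−p) = −2p − 8.
Setting these equal: 14p − 10 = −2p − 8 ⇒ 16p = 2 ⇒ p = 1/8, and the value is (14)·(1/8) − 10 = -33/4.
For Firm B: with q = P(Match), equating Expand's and Cut's payoffs gives 14q − 10 = −2q − 8 ⇒ q = 1/8.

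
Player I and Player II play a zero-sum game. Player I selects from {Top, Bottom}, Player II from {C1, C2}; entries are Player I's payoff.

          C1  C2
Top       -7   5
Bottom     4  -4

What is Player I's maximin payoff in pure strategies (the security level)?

-4

Row minima: Top → -7, Bottom → -4.
The best of these is -4.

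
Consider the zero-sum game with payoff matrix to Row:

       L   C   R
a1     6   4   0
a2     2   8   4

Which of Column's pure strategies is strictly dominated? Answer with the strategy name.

C

R holds Row's payoff strictly below C in every row: 0 < 4, 4 < 8.
So C is strictly dominated for Column.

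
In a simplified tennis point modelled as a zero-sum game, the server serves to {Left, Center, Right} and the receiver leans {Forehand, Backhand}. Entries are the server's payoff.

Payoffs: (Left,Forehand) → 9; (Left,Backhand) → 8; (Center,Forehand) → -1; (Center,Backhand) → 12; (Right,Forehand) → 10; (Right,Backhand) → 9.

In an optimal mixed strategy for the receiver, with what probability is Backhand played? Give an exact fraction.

11/14

Row minima: Left → 8, Center → -1, Right → 9; maximin = 9.
Column maxima: Forehand → 10, Backhand → 12; minimax = 10.
9 ≠ 10, so there is no saddle point; optimal play is mixed.
Left is strictly dominated by Right, so the server never plays it.
On the remaining 2×2 (Center, Right vs Forehand, Backhand):
Let the server play Center with probability p. Expected payoff against Forehand: (-1)p + 10(1−p) = −11p + 10; against Backhand: 12p + 9(1−p) = 3p + 9.
Setting these equal: −11p + 10 = 3p + 9 ⇒ −14p = -1 ⇒ p = 1/14, and the value is (-11)·(1/14) + 10 = 129/14.
For the receiver: with q = P(Forehand), equating Center's and Right's payoffs gives −13q + 12 = q + 9 ⇒ q = 3/14.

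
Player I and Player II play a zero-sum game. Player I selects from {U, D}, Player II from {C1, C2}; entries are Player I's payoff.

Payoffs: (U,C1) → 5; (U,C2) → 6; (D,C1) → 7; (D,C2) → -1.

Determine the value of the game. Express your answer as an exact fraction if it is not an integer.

47/9

Row minima: U → 5, D → -1; maximin = 5.
Column maxima: C1 → 7, C2 → 6; minimax = 6.
5 ≠ 6, so there is no saddle point; optimal play is mixed.
Let Player I play U with probability p. Expected payoff against C1: 5p + 7(1−p) = −2p + 7; against C2: 6p + (-1)(1−p) = 7p − 1.
Setting these equal: −2p + 7 = 7p − 1 ⇒ −9p = -8 ⇒ p = 8/9, and the value is (-2)·(8/9) + 7 = 47/9.
For Player II: with q = P(C1), equating U's and D's payoffs gives −q + 6 = 8q − 1 ⇒ q = 7/9.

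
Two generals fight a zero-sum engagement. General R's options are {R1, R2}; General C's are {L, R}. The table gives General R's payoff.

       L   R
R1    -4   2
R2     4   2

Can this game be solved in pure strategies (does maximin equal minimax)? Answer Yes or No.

Row minima: R1 → -4, R2 → 2; maximin = 2.
Column maxima: L → 4, R → 2; minimax = 2.
maximin = minimax = 2, so a saddle point exists.

Yes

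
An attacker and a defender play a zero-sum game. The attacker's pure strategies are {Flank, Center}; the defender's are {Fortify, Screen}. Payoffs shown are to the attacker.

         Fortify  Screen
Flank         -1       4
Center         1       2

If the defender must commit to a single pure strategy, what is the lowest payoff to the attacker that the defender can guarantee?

Column maxima: Fortify → 1, Screen → 4.
The smallest of these is 1.

1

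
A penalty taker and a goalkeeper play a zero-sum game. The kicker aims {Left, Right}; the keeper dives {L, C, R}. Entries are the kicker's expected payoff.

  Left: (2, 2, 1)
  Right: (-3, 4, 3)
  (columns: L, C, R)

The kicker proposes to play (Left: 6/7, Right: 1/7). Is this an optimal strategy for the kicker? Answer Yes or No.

Yes

Against L this mix gives (6/7)·2 + (1/7)·(-3) = 9/7.
Against C this mix gives (6/7)·2 + (1/7)·4 = 16/7.
Against R this mix gives (6/7)·1 + (1/7)·3 = 9/7.
All of the keeper's active replies (L, R) yield 9/7, and no column does worse for the kicker. The mix makes the keeper indifferent and guarantees 9/7, so it is optimal.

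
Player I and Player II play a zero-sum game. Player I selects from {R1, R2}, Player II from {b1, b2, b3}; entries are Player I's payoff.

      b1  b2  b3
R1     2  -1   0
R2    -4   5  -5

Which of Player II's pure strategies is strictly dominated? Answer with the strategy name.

b3 holds Player I's payoff strictly below b1 in every row: 0 < 2, -5 < -4.
So b1 is strictly dominated for Player II.

b1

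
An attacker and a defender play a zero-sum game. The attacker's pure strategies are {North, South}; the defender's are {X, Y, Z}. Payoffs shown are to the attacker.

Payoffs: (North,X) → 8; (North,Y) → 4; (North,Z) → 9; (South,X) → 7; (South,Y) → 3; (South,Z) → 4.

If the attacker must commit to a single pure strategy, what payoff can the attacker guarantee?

Row minima: North → 4, South → 3.
The best of these is 4.

4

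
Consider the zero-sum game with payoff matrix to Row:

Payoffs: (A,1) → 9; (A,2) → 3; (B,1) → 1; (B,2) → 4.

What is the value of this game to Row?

11/3

Row minima: A → 3, B → 1; maximin = 3.
Column maxima: 1 → 9, 2 → 4; minimax = 4.
3 ≠ 4, so there is no saddle point; optimal play is mixed.
Let Row play A with probability p. Expected payoff against 1: 9p + 1(1−p) = 8p + 1; against 2: 3p + 4(1−p) = −p + 4.
Setting these equal: 8p + 1 = −p + 4 ⇒ 9p = 3 ⇒ p = 1/3, and the value is (8)·(1/3) + 1 = 11/3.
For Column: with q = P(1), equating A's and B's payoffs gives 6q + 3 = −3q + 4 ⇒ q = 1/9.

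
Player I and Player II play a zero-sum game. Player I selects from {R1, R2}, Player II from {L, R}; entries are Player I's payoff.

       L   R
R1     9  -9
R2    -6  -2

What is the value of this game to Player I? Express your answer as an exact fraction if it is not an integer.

-36/11

Row minima: R1 → -9, R2 → -6; maximin = -6.
Column maxima: L → 9, R → -2; minimax = -2.
-6 ≠ -2, so there is no saddle point; optimal play is mixed.
Let Player I play R1 with probability p. Expected payoff against L: 9p + (-6)(1−p) = 15p − 6; against R: (-9)p + (-2)(1−p) = −7p − 2.
Setting these equal: 15p − 6 = −7p − 2 ⇒ 22p = 4 ⇒ p = 2/11, and the value is (15)·(2/11) − 6 = -36/11.
For Player II: with q = P(L), equating R1's and R2's payoffs gives 18q − 9 = −4q − 2 ⇒ q = 7/22.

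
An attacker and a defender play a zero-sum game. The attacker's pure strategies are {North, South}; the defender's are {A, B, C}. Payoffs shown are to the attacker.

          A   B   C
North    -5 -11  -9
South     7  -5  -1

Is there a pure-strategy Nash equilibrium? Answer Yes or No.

Row minima: North → -11, South → -5; maximin = -5.
Column maxima: A → 7, B → -5, C → -1; minimax = -5.
maximin = minimax = -5, so a saddle point exists.

Yes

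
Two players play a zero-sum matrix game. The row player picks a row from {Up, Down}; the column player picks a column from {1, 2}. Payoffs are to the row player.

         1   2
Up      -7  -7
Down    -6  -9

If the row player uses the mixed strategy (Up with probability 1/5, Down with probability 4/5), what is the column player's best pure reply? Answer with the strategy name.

2

If the column player plays 1, the row player's expected payoff is (1/5)·(-7) + (4/5)·(-6) = -31/5.
If the column player plays 2, the row player's expected payoff is (1/5)·(-7) + (4/5)·(-9) = -43/5.
The column player minimizes the row player's payoff; the smallest is -43/5, so the best response is 2.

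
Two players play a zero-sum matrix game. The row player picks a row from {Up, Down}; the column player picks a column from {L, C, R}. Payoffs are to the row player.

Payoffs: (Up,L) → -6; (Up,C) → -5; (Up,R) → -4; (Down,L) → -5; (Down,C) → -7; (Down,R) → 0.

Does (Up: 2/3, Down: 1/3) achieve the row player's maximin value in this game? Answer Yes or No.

Against L this mix gives (2/3)·(-6) + (1/3)·(-5) = -17/3.
Against C this mix gives (2/3)·(-5) + (1/3)·(-7) = -17/3.
Against R this mix gives (2/3)·(-4) + (1/3)·0 = -8/3.
All of the column player's active replies (L, C) yield -17/3, and no column does worse for the row player. The mix makes the column player indifferent and guarantees -17/3, so it is optimal.

Yes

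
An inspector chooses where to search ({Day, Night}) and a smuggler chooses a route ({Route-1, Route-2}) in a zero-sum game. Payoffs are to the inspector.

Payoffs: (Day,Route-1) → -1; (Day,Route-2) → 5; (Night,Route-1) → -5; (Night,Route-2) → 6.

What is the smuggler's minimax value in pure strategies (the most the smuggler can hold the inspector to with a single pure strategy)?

Column maxima: Route-1 → -1, Route-2 → 6.
The smallest of these is -1.

-1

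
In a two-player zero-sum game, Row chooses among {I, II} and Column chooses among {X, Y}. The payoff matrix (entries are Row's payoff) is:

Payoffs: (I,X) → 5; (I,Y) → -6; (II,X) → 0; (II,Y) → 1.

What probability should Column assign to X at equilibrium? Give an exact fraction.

Row minima: I → -6, II → 0; maximin = 0.
Column maxima: X → 5, Y → 1; minimax = 1.
0 ≠ 1, so there is no saddle point; optimal play is mixed.
Let Row play I with probability p. Expected payoff against X: 5p + 0(1−p) = 5p; against Y: (-6)p + 1(1−p) = −7p + 1.
Setting these equal: 5p = −7p + 1 ⇒ 12p = 1 ⇒ p = 1/12, and the value is (5)·(1/12) = 5/12.
For Column: with q = P(X), equating I's and II's payoffs gives 11q − 6 = −q + 1 ⇒ q = 7/12.

7/12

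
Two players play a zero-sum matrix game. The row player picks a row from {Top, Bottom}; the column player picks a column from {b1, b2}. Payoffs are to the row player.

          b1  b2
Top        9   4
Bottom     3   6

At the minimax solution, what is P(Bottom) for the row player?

Row minima: Top → 4, Bottom → 3; maximin = 4.
Column maxima: b1 → 9, b2 → 6; minimax = 6.
4 ≠ 6, so there is no saddle point; optimal play is mixed.
Let the row player play Top with probability p. Expected payoff against b1: 9p + 3(1−p) = 6p + 3; against b2: 4p + 6(1−p) = −2p + 6.
Setting these equal: 6p + 3 = −2p + 6 ⇒ 8p = 3 ⇒ p = 3/8, and the value is (6)·(3/8) + 3 = 21/4.
For the column player: with q = P(b1), equating Top's and Bottom's payoffs gives 5q + 4 = −3q + 6 ⇒ q = 1/4.

5/8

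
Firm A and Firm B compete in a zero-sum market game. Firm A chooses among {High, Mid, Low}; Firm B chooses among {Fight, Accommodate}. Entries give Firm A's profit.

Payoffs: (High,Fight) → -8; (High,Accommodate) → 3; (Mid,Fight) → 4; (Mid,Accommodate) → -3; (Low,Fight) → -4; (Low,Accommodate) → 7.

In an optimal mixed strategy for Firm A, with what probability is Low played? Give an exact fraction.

7/18

Row minima: High → -8, Mid → -3, Low → -4; maximin = -3.
Column maxima: Fight → 4, Accommodate → 7; minimax = 4.
-3 ≠ 4, so there is no saddle point; optimal play is mixed.
High is strictly dominated by Low, so Firm A never plays it.
On the remaining 2×2 (Mid, Low vs Fight, Accommodate):
Let Firm A play Mid with probability p. Expected payoff against Fight: 4p + (-4)(1−p) = 8p − 4; against Accommodate: (-3)p + 7(1−p) = −10p + 7.
Setting these equal: 8p − 4 = −10p + 7 ⇒ 18p = 11 ⇒ p = 11/18, and the value is (8)·(11/18) − 4 = 8/9.
For Firm B: with q = P(Fight), equating Mid's and Low's payoffs gives 7q − 3 = −11q + 7 ⇒ q = 5/9.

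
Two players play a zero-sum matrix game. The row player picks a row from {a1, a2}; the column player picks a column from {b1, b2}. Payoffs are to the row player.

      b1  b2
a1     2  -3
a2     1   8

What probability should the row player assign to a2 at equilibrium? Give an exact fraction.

Row minima: a1 → -3, a2 → 1; maximin = 1.
Column maxima: b1 → 2, b2 → 8; minimax = 2.
1 ≠ 2, so there is no saddle point; optimal play is mixed.
Let the row player play a1 with probability p. Expected payoff against b1: 2p + 1(1−p) = p + 1; against b2: (-3)p + 8(1−p) = −11p + 8.
Setting these equal: p + 1 = −11p + 8 ⇒ 12p = 7 ⇒ p = 7/12, and the value is (1)·(7/12) + 1 = 19/12.
For the column player: with q = P(b1), equating a1's and a2's payoffs gives 5q − 3 = −7q + 8 ⇒ q = 11/12.

5/12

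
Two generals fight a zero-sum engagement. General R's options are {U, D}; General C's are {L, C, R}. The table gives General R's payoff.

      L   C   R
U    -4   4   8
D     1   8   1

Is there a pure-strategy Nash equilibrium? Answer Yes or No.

Yes

Row minima: U → -4, D → 1; maximin = 1.
Column maxima: L → 1, C → 8, R → 8; minimax = 1.
maximin = minimax = 1, so a saddle point exists.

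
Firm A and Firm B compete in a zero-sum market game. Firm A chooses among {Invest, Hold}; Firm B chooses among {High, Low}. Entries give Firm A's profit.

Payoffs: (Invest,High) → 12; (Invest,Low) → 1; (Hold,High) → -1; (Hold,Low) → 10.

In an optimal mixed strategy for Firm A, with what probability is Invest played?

1/2

Row minima: Invest → 1, Hold → -1; maximin = 1.
Column maxima: High → 12, Low → 10; minimax = 10.
1 ≠ 10, so there is no saddle point; optimal play is mixed.
Let Firm A play Invest with probability p. Expected payoff against High: 12p + (-1)(1−p) = 13p − 1; against Low: 1p + 10(1−p) = −9p + 10.
Setting these equal: 13p − 1 = −9p + 10 ⇒ 22p = 11 ⇒ p = 1/2, and the value is (13)·(1/2) − 1 = 11/2.
For Firm B: with q = P(High), equating Invest's and Hold's payoffs gives 11q + 1 = −11q + 10 ⇒ q = 9/22.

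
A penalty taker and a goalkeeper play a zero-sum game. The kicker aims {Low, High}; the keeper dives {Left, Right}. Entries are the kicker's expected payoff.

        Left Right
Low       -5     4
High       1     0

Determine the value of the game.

2/5

Row minima: Low → -5, High → 0; maximin = 0.
Column maxima: Left → 1, Right → 4; minimax = 1.
0 ≠ 1, so there is no saddle point; optimal play is mixed.
Let the kicker play Low with probability p. Expected payoff against Left: (-5)p + 1(1−p) = −6p + 1; against Right: 4p + 0(1−p) = 4p.
Setting these equal: −6p + 1 = 4p ⇒ −10p = -1 ⇒ p = 1/10, and the value is (-6)·(1/10) + 1 = 2/5.
For the keeper: with q = P(Left), equating Low's and High's payoffs gives −9q + 4 = q ⇒ q = 2/5.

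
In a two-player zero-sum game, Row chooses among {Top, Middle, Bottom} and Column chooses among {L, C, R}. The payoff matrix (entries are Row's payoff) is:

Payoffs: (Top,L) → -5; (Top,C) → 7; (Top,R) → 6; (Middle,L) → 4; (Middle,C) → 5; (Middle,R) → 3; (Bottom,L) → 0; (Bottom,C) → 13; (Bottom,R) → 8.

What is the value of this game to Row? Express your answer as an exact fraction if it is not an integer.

32/9

Row minima: Top → -5, Middle → 3, Bottom → 0; maximin = 3.
Column maxima: L → 4, C → 13, R → 8; minimax = 4.
3 ≠ 4, so there is no saddle point; optimal play is mixed.
Top is strictly dominated by Bottom, so Row never plays it.
C is strictly dominated by L (it gives Row strictly more in every row), so Column never plays it.
On the remaining 2×2 (Middle, Bottom vs L, R):
Let Row play Middle with probability p. Expected payoff against L: 4p + 0(1−p) = 4p; against R: 3p + 8(1−p) = −5p + 8.
Setting these equal: 4p = −5p + 8 ⇒ 9p = 8 ⇒ p = 8/9, and the value is (4)·(8/9) = 32/9.
For Column: with q = P(L), equating Middle's and Bottom's payoffs gives q + 3 = −8q + 8 ⇒ q = 5/9.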